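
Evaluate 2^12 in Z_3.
Using Fermat: 2^{2} ≡ 1 (mod 3). 12 ≡ 0 (mod 2). So 2^{12} ≡ 2^{0} ≡ 1 (mod 3)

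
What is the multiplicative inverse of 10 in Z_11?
10

Using Extended Euclidean Algorithm:
gcd(10, 11) = 1
Bezout coefficients: 10 × -1 + 11 × 1 = 1
So 10 × -1 ≡ 1 (mod 11)
The inverse is -1 mod 11 = 10
Verification: 10 × 10 = 100 = 9 × 11 + 1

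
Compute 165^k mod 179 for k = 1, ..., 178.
g^1, g^2, ..., g^{178} mod 179: {165, 17, 120, 110, 71, 80, 133, 107, 113, 29, 131, 135, 79, 147, 90, 172, 98, 60, 55, 125, 40, 156, 143, 146, 104, 155, 157, 129, 163, 45, 86, 49, 30, 117, 152, 20, 78, 161, 73, 52, 167, 168, 154, 171, 112, 43, 114, 15, 148, 76, 10, 39, 170, 126, 26, 173, 84, 77, 175, 56, 111, 57, 97, 74, 38, 5, 109, 85, 63, 13, 176, 42, 128, 177, 28, 145, 118, 138, 37, 19, 92, 144, 132, 121, 96, 88, 21, 64, 178, 14, 162, 59, 69, 108, 99, 46, 72, 66, 150, 48, 44, 100, 32, 89, 7, 81, 119, 124, 54, 139, 23, 36, 33, 75, 24, 22, 50, 16, 134, 93, 130, 149, 62, 27, 159, 101, 18, 106, 127, 12, 11, 25, 8, 67, 136, 65, 164, 31, 103, 169, 140, 9, 53, 153, 6, 95, 102, 4, 123, 68, 122, 82, 105, 141, 174, 70, 94, 116, 166, 3, 137, 51, 2, 151, 34, 61, 41, 142, 160, 87, 35, 47, 58, 83, 91, 158, 115, 1}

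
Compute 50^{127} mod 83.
66

Using successive squaring:
Binary expansion of 127: 1111111
Powers of 50 mod 83 (each is the square of the previous):
  50^1 ≡ 50 (mod 83)
  50^2 ≡ 50² = 2500 ≡ 10 (mod 83)
  50^4 ≡ 10² = 100 ≡ 17 (mod 83)
  50^8 ≡ 17² = 289 ≡ 40 (mod 83)
  50^16 ≡ 40² = 1600 ≡ 23 (mod 83)
  50^32 ≡ 23² = 529 ≡ 31 (mod 83)
  50^64 ≡ 31² = 961 ≡ 48 (mod 83)
127 = 64 + 32 + 16 + 8 + 4 + 2 + 1, so 50^127 = 50^64 × 50^32 × 50^16 × 50^8 × 50^4 × 50^2 × 50^1 ≡ 48 × 31 × 23 × 40 × 17 × 10 × 50 (mod 83)
Multiplying step by step:
  48 × 31 = 1488 ≡ 77 (mod 83)
  77 × 23 = 1771 ≡ 28 (mod 83)
  28 × 40 = 1120 ≡ 41 (mod 83)
  41 × 17 = 697 ≡ 33 (mod 83)
  33 × 10 = 330 ≡ 81 (mod 83)
  81 × 50 = 4050 ≡ 66 (mod 83)
Result: 50^127 ≡ 66 (mod 83)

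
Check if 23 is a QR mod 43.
By Euler's criterion: 23^{21} ≡ 1 (mod 43). Since this equals 1, 23 is a QR.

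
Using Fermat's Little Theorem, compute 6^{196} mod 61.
56

By Fermat's Little Theorem, a^(p-1) ≡ 1 (mod p) for prime p and gcd(a, p) = 1
Here p = 61, so 6^60 ≡ 1 (mod 61)
We can reduce the exponent: 196 mod 60 = 16
So 6^196 ≡ 6^16 (mod 61)
Computing: 6^16 mod 61 = 56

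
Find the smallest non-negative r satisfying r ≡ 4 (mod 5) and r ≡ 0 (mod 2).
M = 5 × 2 = 10. M₁ = 2, y₁ ≡ 3 (mod 5). M₂ = 5, y₂ ≡ 1 (mod 2). r = 4×2×3 + 0×5×1 ≡ 4 (mod 10)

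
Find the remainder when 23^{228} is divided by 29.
By Fermat: 23^{28} ≡ 1 (mod 29). 228 = 8×28 + 4. So 23^{228} ≡ 23^{4} ≡ 20 (mod 29)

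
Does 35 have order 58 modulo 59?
p - 1 = 58 has prime divisors 2, 29. Check 35^(58/q) mod 59 for each: 35^(58/2) = 35^29 ≡ 1, 35^(58/29) = 35^2 ≡ 45 (mod 59). Since 35^29 ≡ 1 (mod 59), the order of 35 divides 29 (in fact the order is 29) ≠ 58, so it is not a primitive root.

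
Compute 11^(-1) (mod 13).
6

Using Extended Euclidean Algorithm:
gcd(11, 13) = 1
Bezout coefficients: 11 × 6 + 13 × -5 = 1
So 11 × 6 ≡ 1 (mod 13)
The inverse is 6 mod 13 = 6
Verification: 11 × 6 = 66 = 5 × 13 + 1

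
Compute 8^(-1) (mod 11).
8^(-1) ≡ 7 (mod 11). Verification: 8 × 7 = 56 ≡ 1 (mod 11)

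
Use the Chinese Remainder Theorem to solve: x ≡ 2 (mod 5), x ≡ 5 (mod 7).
12

Using the Chinese Remainder Theorem:
M = product of moduli = 35
For equation 1: M_1 = 7, 7 ≡ 2 (mod 5), inverse of 7 mod 5 is 3 (check: 2 × 3 = 6 ≡ 1 (mod 5))
For equation 2: M_2 = 5, 5 ≡ 5 (mod 7), inverse of 5 mod 7 is 3 (check: 5 × 3 = 15 ≡ 1 (mod 7))
Combine: x ≡ Σ r_i×M_i×(M_i⁻¹ mod m_i) = 2×7×3 + 5×5×3 = 42 + 75 = 117
117 mod 35 = 12
x ≡ 12 (mod 35)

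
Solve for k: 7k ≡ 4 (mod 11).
10

Since gcd(7, 11) = 1 divides 4, a solution exists.
Multiply both sides by the inverse of 7 mod 11:
  7^(-1) mod 11 = 8
  x ≡ 8 × 4 ≡ 32 ≡ 10 (mod 11)
Verification: 7 × 10 = 70 = 6 × 11 + 4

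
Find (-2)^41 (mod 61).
Using repeated squaring. (-2) ≡ 59 (mod 61). 41 = 32 + 8 + 1 (binary 101001). Repeated squaring mod 61: 59^1 ≡ 59; 59^2 ≡ 59² = 3481 ≡ 4; 59^4 ≡ 4² = 16 ≡ 16; 59^8 ≡ 16² = 256 ≡ 12; 59^16 ≡ 12² = 144 ≡ 22; 59^32 ≡ 22² = 484 ≡ 57. Multiply: (-2)^41 ≡ 59^32 × 59^8 × 59^1 ≡ 57 × 12 × 59 (mod 61): 57 × 12 = 684 ≡ 13; 13 × 59 = 767 ≡ 35. So (-2)^41 ≡ 35 (mod 61).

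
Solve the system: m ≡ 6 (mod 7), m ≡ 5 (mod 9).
M = 7 × 9 = 63. M₁ = 9, y₁ ≡ 4 (mod 7). M₂ = 7, y₂ ≡ 4 (mod 9). m = 6×9×4 + 5×7×4 ≡ 41 (mod 63)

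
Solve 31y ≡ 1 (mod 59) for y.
40

Using Extended Euclidean Algorithm:
gcd(31, 59) = 1
Bezout coefficients: 31 × -19 + 59 × 10 = 1
So 31 × -19 ≡ 1 (mod 59)
The inverse is -19 mod 59 = 40
Verification: 31 × 40 = 1240 = 21 × 59 + 1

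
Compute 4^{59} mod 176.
80

Using successive squaring:
Binary expansion of 59: 111011
Powers of 4 mod 176 (each is the square of the previous):
  4^1 ≡ 4 (mod 176)
  4^2 ≡ 4² = 16 ≡ 16 (mod 176)
  4^4 ≡ 16² = 256 ≡ 80 (mod 176)
  4^8 ≡ 80² = 6400 ≡ 64 (mod 176)
  4^16 ≡ 64² = 4096 ≡ 48 (mod 176)
  4^32 ≡ 48² = 2304 ≡ 16 (mod 176)
59 = 32 + 16 + 8 + 2 + 1, so 4^59 = 4^32 × 4^16 × 4^8 × 4^2 × 4^1 ≡ 16 × 48 × 64 × 16 × 4 (mod 176)
Multiplying step by step:
  16 × 48 = 768 ≡ 64 (mod 176)
  64 × 64 = 4096 ≡ 48 (mod 176)
  48 × 16 = 768 ≡ 64 (mod 176)
  64 × 4 = 256 ≡ 80 (mod 176)
Result: 4^59 ≡ 80 (mod 176)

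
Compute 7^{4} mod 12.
1

Using successive squaring:
Binary expansion of 4: 100
Powers of 7 mod 12 (each is the square of the previous):
  7^1 ≡ 7 (mod 12)
  7^2 ≡ 7² = 49 ≡ 1 (mod 12)
  7^4 ≡ 1² = 1 ≡ 1 (mod 12)
4 is a power of 2, so 7^4 is the last square: ≡ 1 (mod 12)
Result: 7^4 ≡ 1 (mod 12)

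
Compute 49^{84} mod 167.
49

Using successive squaring:
Binary expansion of 84: 1010100
Powers of 49 mod 167 (each is the square of the previous):
  49^1 ≡ 49 (mod 167)
  49^2 ≡ 49² = 2401 ≡ 63 (mod 167)
  49^4 ≡ 63² = 3969 ≡ 128 (mod 167)
  49^8 ≡ 128² = 16384 ≡ 18 (mod 167)
  49^16 ≡ 18² = 324 ≡ 157 (mod 167)
  49^32 ≡ 157² = 24649 ≡ 100 (mod 167)
  49^64 ≡ 100² = 10000 ≡ 147 (mod 167)
84 = 64 + 16 + 4, so 49^84 = 49^64 × 49^16 × 49^4 ≡ 147 × 157 × 128 (mod 167)
Multiplying step by step:
  147 × 157 = 23079 ≡ 33 (mod 167)
  33 × 128 = 4224 ≡ 49 (mod 167)
Result: 49^84 ≡ 49 (mod 167)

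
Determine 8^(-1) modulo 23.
8^(-1) ≡ 3 (mod 23). Verification: 8 × 3 = 24 ≡ 1 (mod 23)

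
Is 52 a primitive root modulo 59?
p - 1 = 58 has prime divisors 2, 29. Check 52^(58/q) mod 59 for each: 52^(58/2) = 52^29 ≡ 58, 52^(58/29) = 52^2 ≡ 49 (mod 59). None of these is 1, so 52 has order 58 = φ(59), so it is a primitive root mod 59.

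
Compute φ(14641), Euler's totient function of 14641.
13310

Prime factorization: 14641 = 11^4
Using the formula φ(n) = n × Π(1 - 1/p) for each prime factor p:
φ(14641) = 14641 × (1 - 1/11)
φ(14641) = 13310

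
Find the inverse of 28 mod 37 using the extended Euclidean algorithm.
Extended GCD: 28(4) + 37(-3) = 1. So 28^(-1) ≡ 4 ≡ 4 (mod 37). Verify: 28 × 4 = 112 ≡ 1 (mod 37)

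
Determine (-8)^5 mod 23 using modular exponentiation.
(-8) ≡ 15 (mod 23). 5 = 4 + 1 (binary 101). Repeated squaring mod 23: 15^1 ≡ 15; 15^2 ≡ 15² = 225 ≡ 18; 15^4 ≡ 18² = 324 ≡ 2. Multiply: (-8)^5 ≡ 15^4 × 15^1 ≡ 2 × 15 (mod 23): 2 × 15 = 30 ≡ 7. So (-8)^5 ≡ 7 (mod 23).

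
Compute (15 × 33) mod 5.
0

(15 × 33) = 495
495 mod 5 = 0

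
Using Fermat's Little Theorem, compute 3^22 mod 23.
By Fermat's Little Theorem, 3^{22} ≡ 1 (mod 23) since 23 is prime and gcd(3, 23) = 1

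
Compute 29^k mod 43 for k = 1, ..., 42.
g^1, g^2, ..., g^{42} mod 43: {29, 24, 8, 17, 20, 21, 7, 31, 39, 13, 33, 11, 18, 6, 2, 15, 5, 16, 34, 40, 42, 14, 19, 35, 26, 23, 22, 36, 12, 4, 30, 10, 32, 25, 37, 41, 28, 38, 27, 9, 3, 1}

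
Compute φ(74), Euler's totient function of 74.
36

Prime factorization: 74 = 2 × 37
Using the formula φ(n) = n × Π(1 - 1/p) for each prime factor p:
φ(74) = 74 × (1 - 1/2) × (1 - 1/37)
φ(74) = 36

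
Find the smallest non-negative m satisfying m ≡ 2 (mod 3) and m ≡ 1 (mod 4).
M = 3 × 4 = 12. M₁ = 4, y₁ ≡ 1 (mod 3). M₂ = 3, y₂ ≡ 3 (mod 4). m = 2×4×1 + 1×3×3 ≡ 5 (mod 12)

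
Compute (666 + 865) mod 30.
1

(666 + 865) = 1531
1531 mod 30 = 1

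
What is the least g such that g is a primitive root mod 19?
p - 1 = 18 has prime divisors 2, 3. h is a primitive root mod 19 iff h^(18/q) ≢ 1 (mod 19) for each such q.
h = 2: 2^9 ≡ 18, 2^6 ≡ 7 (mod 19); none is 1, so 2 has order 18 and is a primitive root.
The smallest primitive root mod 19 is g = 2.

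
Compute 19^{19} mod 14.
5

Using successive squaring:
Binary expansion of 19: 10011
Powers of 19 mod 14 (each is the square of the previous):
  19^1 ≡ 5 (mod 14)
  19^2 ≡ 5² = 25 ≡ 11 (mod 14)
  19^4 ≡ 11² = 121 ≡ 9 (mod 14)
  19^8 ≡ 9² = 81 ≡ 11 (mod 14)
  19^16 ≡ 11² = 121 ≡ 9 (mod 14)
19 = 16 + 2 + 1, so 19^19 = 19^16 × 19^2 × 19^1 ≡ 9 × 11 × 5 (mod 14)
Multiplying step by step:
  9 × 11 = 99 ≡ 1 (mod 14)
  1 × 5 = 5 ≡ 5 (mod 14)
Result: 19^19 ≡ 5 (mod 14)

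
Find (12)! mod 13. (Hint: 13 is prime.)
By Wilson's theorem, (12)! ≡ -1 ≡ 12 (mod 13)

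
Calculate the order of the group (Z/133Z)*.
108

Prime factorization: 133 = 7 × 19
Using the formula φ(n) = n × Π(1 - 1/p) for each prime factor p:
φ(133) = 133 × (1 - 1/7) × (1 - 1/19)
φ(133) = 108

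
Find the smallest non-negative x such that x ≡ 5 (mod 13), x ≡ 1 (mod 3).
31

Using the Chinese Remainder Theorem:
M = product of moduli = 39
For equation 1: M_1 = 3, 3 ≡ 3 (mod 13), inverse of 3 mod 13 is 9 (check: 3 × 9 = 27 ≡ 1 (mod 13))
For equation 2: M_2 = 13, 13 ≡ 1 (mod 3), inverse of 13 mod 3 is 1 (check: 1 × 1 = 1 ≡ 1 (mod 3))
Combine: x ≡ Σ r_i×M_i×(M_i⁻¹ mod m_i) = 5×3×9 + 1×13×1 = 135 + 13 = 148
148 mod 39 = 31
x ≡ 31 (mod 39)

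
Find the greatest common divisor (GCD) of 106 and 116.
2

Using the Euclidean algorithm:
106 = 0 × 116 + 106
116 = 1 × 106 + 10
106 = 10 × 10 + 6
10 = 1 × 6 + 4
6 = 1 × 4 + 2
4 = 2 × 2 + 0

GCD(106, 116) = 2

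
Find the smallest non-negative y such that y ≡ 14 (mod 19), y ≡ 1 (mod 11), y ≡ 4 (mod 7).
375

Using the Chinese Remainder Theorem:
M = product of moduli = 1463
For equation 1: M_1 = 77, 77 ≡ 1 (mod 19), inverse of 77 mod 19 is 1 (check: 1 × 1 = 1 ≡ 1 (mod 19))
For equation 2: M_2 = 133, 133 ≡ 1 (mod 11), inverse of 133 mod 11 is 1 (check: 1 × 1 = 1 ≡ 1 (mod 11))
For equation 3: M_3 = 209, 209 ≡ 6 (mod 7), inverse of 209 mod 7 is 6 (check: 6 × 6 = 36 ≡ 1 (mod 7))
Combine: y ≡ Σ r_i×M_i×(M_i⁻¹ mod m_i) = 14×77×1 + 1×133×1 + 4×209×6 = 1078 + 133 + 5016 = 6227
6227 mod 1463 = 375
y ≡ 375 (mod 1463)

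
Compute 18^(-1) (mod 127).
18^(-1) ≡ 120 (mod 127). Verification: 18 × 120 = 2160 ≡ 1 (mod 127)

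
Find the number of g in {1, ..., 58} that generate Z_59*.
Number of primitive roots mod 59 = φ(58) = 28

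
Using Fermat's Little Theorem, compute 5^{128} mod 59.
41

By Fermat's Little Theorem, a^(p-1) ≡ 1 (mod p) for prime p and gcd(a, p) = 1
Here p = 59, so 5^58 ≡ 1 (mod 59)
We can reduce the exponent: 128 mod 58 = 12
So 5^128 ≡ 5^12 (mod 59)
Computing: 5^12 mod 59 = 41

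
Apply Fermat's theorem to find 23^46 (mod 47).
By Fermat's Little Theorem, 23^{46} ≡ 1 (mod 47) since 47 is prime and gcd(23, 47) = 1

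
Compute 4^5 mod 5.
5 = 4 + 1 (binary 101). Repeated squaring mod 5: 4^1 ≡ 4; 4^2 ≡ 4² = 16 ≡ 1; 4^4 ≡ 1² = 1 ≡ 1. Multiply: 4^5 = 4^4 × 4^1 ≡ 1 × 4 (mod 5): 1 × 4 = 4 ≡ 4. So 4^5 ≡ 4 (mod 5).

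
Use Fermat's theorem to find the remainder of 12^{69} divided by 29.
12

By Fermat's Little Theorem, a^(p-1) ≡ 1 (mod p) for prime p and gcd(a, p) = 1
Here p = 29, so 12^28 ≡ 1 (mod 29)
We can reduce the exponent: 69 mod 28 = 13
So 12^69 ≡ 12^13 (mod 29)
Computing: 12^13 mod 29 = 12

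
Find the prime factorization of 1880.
2^3 × 5 × 47

Divide by primes starting from smallest:
1880 ÷ 2 = 940
940 ÷ 2 = 470
470 ÷ 2 = 235
235 ÷ 5 = 47
47 ÷ 47 = 1

1880 = 2^3 × 5 × 47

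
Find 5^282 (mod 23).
Using Fermat: 5^{22} ≡ 1 (mod 23). 282 ≡ 18 (mod 22). So 5^{282} ≡ 5^{18} ≡ 6 (mod 23)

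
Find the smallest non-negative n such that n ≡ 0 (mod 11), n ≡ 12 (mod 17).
165

Using the Chinese Remainder Theorem:
M = product of moduli = 187
For equation 1: M_1 = 17, 17 ≡ 6 (mod 11), inverse of 17 mod 11 is 2 (check: 6 × 2 = 12 ≡ 1 (mod 11))
For equation 2: M_2 = 11, 11 ≡ 11 (mod 17), inverse of 11 mod 17 is 14 (check: 11 × 14 = 154 ≡ 1 (mod 17))
Combine: n ≡ Σ r_i×M_i×(M_i⁻¹ mod m_i) = 0×17×2 + 12×11×14 = 0 + 1848 = 1848
1848 mod 187 = 165
n ≡ 165 (mod 187)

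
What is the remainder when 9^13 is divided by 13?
Using Fermat: 9^{12} ≡ 1 (mod 13). 13 ≡ 1 (mod 12). So 9^{13} ≡ 9^{1} ≡ 9 (mod 13)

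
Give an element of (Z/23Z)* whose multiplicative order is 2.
22 has order 2 mod 23 since 22^{2} ≡ 1 (mod 23) and no smaller power works.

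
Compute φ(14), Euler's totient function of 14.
6

Prime factorization: 14 = 2 × 7
Using the formula φ(n) = n × Π(1 - 1/p) for each prime factor p:
φ(14) = 14 × (1 - 1/2) × (1 - 1/7)
φ(14) = 6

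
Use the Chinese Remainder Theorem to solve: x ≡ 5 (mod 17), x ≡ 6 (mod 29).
M = 17 × 29 = 493. M₁ = 29, y₁ ≡ 10 (mod 17). M₂ = 17, y₂ ≡ 12 (mod 29). x = 5×29×10 + 6×17×12 ≡ 209 (mod 493)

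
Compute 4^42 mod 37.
Using Fermat: 4^{36} ≡ 1 (mod 37). 42 ≡ 6 (mod 36). So 4^{42} ≡ 4^{6} ≡ 26 (mod 37)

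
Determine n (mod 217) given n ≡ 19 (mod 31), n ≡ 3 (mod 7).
143

Using the Chinese Remainder Theorem:
M = product of moduli = 217
For equation 1: M_1 = 7, 7 ≡ 7 (mod 31), inverse of 7 mod 31 is 9 (check: 7 × 9 = 63 ≡ 1 (mod 31))
For equation 2: M_2 = 31, 31 ≡ 3 (mod 7), inverse of 31 mod 7 is 5 (check: 3 × 5 = 15 ≡ 1 (mod 7))
Combine: n ≡ Σ r_i×M_i×(M_i⁻¹ mod m_i) = 19×7×9 + 3×31×5 = 1197 + 465 = 1662
1662 mod 217 = 143
n ≡ 143 (mod 217)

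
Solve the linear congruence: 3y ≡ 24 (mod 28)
8

Since gcd(3, 28) = 1 divides 24, a solution exists.
Multiply both sides by the inverse of 3 mod 28:
  3^(-1) mod 28 = 19
  x ≡ 19 × 24 ≡ 456 ≡ 8 (mod 28)
Verification: 3 × 8 = 24 = 0 × 28 + 24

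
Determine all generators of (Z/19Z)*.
Primitive roots mod 19: {2, 3, 10, 13, 14, 15}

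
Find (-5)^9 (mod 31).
(-5) ≡ 26 (mod 31). 9 = 8 + 1 (binary 1001). Repeated squaring mod 31: 26^1 ≡ 26; 26^2 ≡ 26² = 676 ≡ 25; 26^4 ≡ 25² = 625 ≡ 5; 26^8 ≡ 5² = 25 ≡ 25. Multiply: (-5)^9 ≡ 26^8 × 26^1 ≡ 25 × 26 (mod 31): 25 × 26 = 650 ≡ 30. So (-5)^9 ≡ 30 (mod 31).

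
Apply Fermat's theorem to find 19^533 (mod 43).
By Fermat: 19^{42} ≡ 1 (mod 43). 533 ≡ 29 (mod 42). So 19^{533} ≡ 19^{29} ≡ 28 (mod 43)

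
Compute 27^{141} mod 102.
45

Using successive squaring:
Binary expansion of 141: 10001101
Powers of 27 mod 102 (each is the square of the previous):
  27^1 ≡ 27 (mod 102)
  27^2 ≡ 27² = 729 ≡ 15 (mod 102)
  27^4 ≡ 15² = 225 ≡ 21 (mod 102)
  27^8 ≡ 21² = 441 ≡ 33 (mod 102)
  27^16 ≡ 33² = 1089 ≡ 69 (mod 102)
  27^32 ≡ 69² = 4761 ≡ 69 (mod 102)
  27^64 ≡ 69² = 4761 ≡ 69 (mod 102)
  27^128 ≡ 69² = 4761 ≡ 69 (mod 102)
141 = 128 + 8 + 4 + 1, so 27^141 = 27^128 × 27^8 × 27^4 × 27^1 ≡ 69 × 33 × 21 × 27 (mod 102)
Multiplying step by step:
  69 × 33 = 2277 ≡ 33 (mod 102)
  33 × 21 = 693 ≡ 81 (mod 102)
  81 × 27 = 2187 ≡ 45 (mod 102)
Result: 27^141 ≡ 45 (mod 102)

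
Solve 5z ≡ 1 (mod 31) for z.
5^(-1) ≡ 25 (mod 31). Verification: 5 × 25 = 125 ≡ 1 (mod 31)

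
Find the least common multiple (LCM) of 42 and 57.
798

First find GCD(42, 57) using the Euclidean algorithm:
42 = 0 × 57 + 42
57 = 1 × 42 + 15
42 = 2 × 15 + 12
15 = 1 × 12 + 3
12 = 4 × 3 + 0
GCD(42, 57) = 3

LCM formula: LCM(a, b) = (a × b) / GCD(a, b)
LCM(42, 57) = (42 × 57) / 3
LCM(42, 57) = 2394 / 3
LCM(42, 57) = 798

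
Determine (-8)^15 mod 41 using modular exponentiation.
Using repeated squaring. (-8) ≡ 33 (mod 41). 15 = 8 + 4 + 2 + 1 (binary 1111). Repeated squaring mod 41: 33^1 ≡ 33; 33^2 ≡ 33² = 1089 ≡ 23; 33^4 ≡ 23² = 529 ≡ 37; 33^8 ≡ 37² = 1369 ≡ 16. Multiply: (-8)^15 ≡ 33^8 × 33^4 × 33^2 × 33^1 ≡ 16 × 37 × 23 × 33 (mod 41): 16 × 37 = 592 ≡ 18; 18 × 23 = 414 ≡ 4; 4 × 33 = 132 ≡ 9. So (-8)^15 ≡ 9 (mod 41).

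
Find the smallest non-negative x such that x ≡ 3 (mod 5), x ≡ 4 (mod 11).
48

Using the Chinese Remainder Theorem:
M = product of moduli = 55
For equation 1: M_1 = 11, 11 ≡ 1 (mod 5), inverse of 11 mod 5 is 1 (check: 1 × 1 = 1 ≡ 1 (mod 5))
For equation 2: M_2 = 5, 5 ≡ 5 (mod 11), inverse of 5 mod 11 is 9 (check: 5 × 9 = 45 ≡ 1 (mod 11))
Combine: x ≡ Σ r_i×M_i×(M_i⁻¹ mod m_i) = 3×11×1 + 4×5×9 = 33 + 180 = 213
213 mod 55 = 48
x ≡ 48 (mod 55)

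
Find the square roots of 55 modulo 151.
The square roots of 55 mod 151 are 31 and 120. Verify: 31² = 961 ≡ 55 (mod 151)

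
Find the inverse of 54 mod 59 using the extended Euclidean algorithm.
Extended GCD: 54(-12) + 59(11) = 1. So 54^(-1) ≡ 47 ≡ 47 (mod 59). Verify: 54 × 47 = 2538 ≡ 1 (mod 59)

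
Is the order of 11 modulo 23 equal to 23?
No, the actual order is 22, not 23.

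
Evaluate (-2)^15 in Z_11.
Using Fermat: (-2)^{10} ≡ 1 (mod 11). 15 ≡ 5 (mod 10). So (-2)^{15} ≡ (-2)^{5} ≡ 1 (mod 11)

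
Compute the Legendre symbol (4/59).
(4/59) = 4^{29} mod 59 = 1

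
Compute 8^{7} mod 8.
0

Using successive squaring:
Binary expansion of 7: 111
Powers of 8 mod 8 (each is the square of the previous):
  8^1 ≡ 0 (mod 8)
  8^2 ≡ 0² = 0 ≡ 0 (mod 8)
  8^4 ≡ 0² = 0 ≡ 0 (mod 8)
7 = 4 + 2 + 1, so 8^7 = 8^4 × 8^2 × 8^1 ≡ 0 × 0 × 0 (mod 8)
Multiplying step by step:
  0 × 0 = 0 ≡ 0 (mod 8)
  0 × 0 = 0 ≡ 0 (mod 8)
Result: 8^7 ≡ 0 (mod 8)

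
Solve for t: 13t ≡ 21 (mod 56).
49

Since gcd(13, 56) = 1 divides 21, a solution exists.
Multiply both sides by the inverse of 13 mod 56:
  13^(-1) mod 56 = 13
  x ≡ 13 × 21 ≡ 273 ≡ 49 (mod 56)
Verification: 13 × 49 = 637 = 11 × 56 + 21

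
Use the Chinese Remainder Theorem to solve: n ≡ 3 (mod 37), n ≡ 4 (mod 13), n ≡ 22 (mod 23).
10326

Using the Chinese Remainder Theorem:
M = product of moduli = 11063
For equation 1: M_1 = 299, 299 ≡ 3 (mod 37), inverse of 299 mod 37 is 25 (check: 3 × 25 = 75 ≡ 1 (mod 37))
For equation 2: M_2 = 851, 851 ≡ 6 (mod 13), inverse of 851 mod 13 is 11 (check: 6 × 11 = 66 ≡ 1 (mod 13))
For equation 3: M_3 = 481, 481 ≡ 21 (mod 23), inverse of 481 mod 23 is 11 (check: 21 × 11 = 231 ≡ 1 (mod 23))
Combine: n ≡ Σ r_i×M_i×(M_i⁻¹ mod m_i) = 3×299×25 + 4×851×11 + 22×481×11 = 22425 + 37444 + 116402 = 176271
176271 mod 11063 = 10326
n ≡ 10326 (mod 11063)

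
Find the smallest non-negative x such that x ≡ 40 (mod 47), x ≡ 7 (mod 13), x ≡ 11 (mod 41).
2061

Using the Chinese Remainder Theorem:
M = product of moduli = 25051
For equation 1: M_1 = 533, 533 ≡ 16 (mod 47), inverse of 533 mod 47 is 3 (check: 16 × 3 = 48 ≡ 1 (mod 47))
For equation 2: M_2 = 1927, 1927 ≡ 3 (mod 13), inverse of 1927 mod 13 is 9 (check: 3 × 9 = 27 ≡ 1 (mod 13))
For equation 3: M_3 = 611, 611 ≡ 37 (mod 41), inverse of 611 mod 41 is 10 (check: 37 × 10 = 370 ≡ 1 (mod 41))
Combine: x ≡ Σ r_i×M_i×(M_i⁻¹ mod m_i) = 40×533×3 + 7×1927×9 + 11×611×10 = 63960 + 121401 + 67210 = 252571
252571 mod 25051 = 2061
x ≡ 2061 (mod 25051)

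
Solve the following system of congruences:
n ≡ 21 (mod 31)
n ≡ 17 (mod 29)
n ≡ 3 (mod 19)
858

Using the Chinese Remainder Theorem:
M = product of moduli = 17081
For equation 1: M_1 = 551, 551 ≡ 24 (mod 31), inverse of 551 mod 31 is 22 (check: 24 × 22 = 528 ≡ 1 (mod 31))
For equation 2: M_2 = 589, 589 ≡ 9 (mod 29), inverse of 589 mod 29 is 13 (check: 9 × 13 = 117 ≡ 1 (mod 29))
For equation 3: M_3 = 899, 899 ≡ 6 (mod 19), inverse of 899 mod 19 is 16 (check: 6 × 16 = 96 ≡ 1 (mod 19))
Combine: n ≡ Σ r_i×M_i×(M_i⁻¹ mod m_i) = 21×551×22 + 17×589×13 + 3×899×16 = 254562 + 130169 + 43152 = 427883
427883 mod 17081 = 858
n ≡ 858 (mod 17081)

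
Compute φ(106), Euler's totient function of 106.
52

Prime factorization: 106 = 2 × 53
Using the formula φ(n) = n × Π(1 - 1/p) for each prime factor p:
φ(106) = 106 × (1 - 1/2) × (1 - 1/53)
φ(106) = 52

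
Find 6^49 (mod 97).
Using repeated squaring. 49 = 32 + 16 + 1 (binary 110001). Repeated squaring mod 97: 6^1 ≡ 6; 6^2 ≡ 6² = 36 ≡ 36; 6^4 ≡ 36² = 1296 ≡ 35; 6^8 ≡ 35² = 1225 ≡ 61; 6^16 ≡ 61² = 3721 ≡ 35; 6^32 ≡ 35² = 1225 ≡ 61. Multiply: 6^49 = 6^32 × 6^16 × 6^1 ≡ 61 × 35 × 6 (mod 97): 61 × 35 = 2135 ≡ 1; 1 × 6 = 6 ≡ 6. So 6^49 ≡ 6 (mod 97).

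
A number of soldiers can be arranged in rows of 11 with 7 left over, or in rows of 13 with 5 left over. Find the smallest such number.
M = 11 × 13 = 143. M₁ = 13, y₁ ≡ 6 (mod 11). M₂ = 11, y₂ ≡ 6 (mod 13). z = 7×13×6 + 5×11×6 ≡ 18 (mod 143). The smallest positive such number is 18.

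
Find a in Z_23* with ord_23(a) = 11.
2 has order 11 mod 23 since 2^{11} ≡ 1 (mod 23) and no smaller power works.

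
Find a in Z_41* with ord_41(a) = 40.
6 has order 40 mod 41 since 6^{40} ≡ 1 (mod 41) and no smaller power works.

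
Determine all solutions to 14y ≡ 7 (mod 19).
10

Since gcd(14, 19) = 1 divides 7, a solution exists.
Multiply both sides by the inverse of 14 mod 19:
  14^(-1) mod 19 = 15
  x ≡ 15 × 7 ≡ 105 ≡ 10 (mod 19)
Verification: 14 × 10 = 140 = 7 × 19 + 7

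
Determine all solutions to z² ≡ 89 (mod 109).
The square roots of 89 mod 109 are 78 and 31. Verify: 78² = 6084 ≡ 89 (mod 109)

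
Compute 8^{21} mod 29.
12

Using successive squaring:
Binary expansion of 21: 10101
Powers of 8 mod 29 (each is the square of the previous):
  8^1 ≡ 8 (mod 29)
  8^2 ≡ 8² = 64 ≡ 6 (mod 29)
  8^4 ≡ 6² = 36 ≡ 7 (mod 29)
  8^8 ≡ 7² = 49 ≡ 20 (mod 29)
  8^16 ≡ 20² = 400 ≡ 23 (mod 29)
21 = 16 + 4 + 1, so 8^21 = 8^16 × 8^4 × 8^1 ≡ 23 × 7 × 8 (mod 29)
Multiplying step by step:
  23 × 7 = 161 ≡ 16 (mod 29)
  16 × 8 = 128 ≡ 12 (mod 29)
Result: 8^21 ≡ 12 (mod 29)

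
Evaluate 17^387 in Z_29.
Using Fermat: 17^{28} ≡ 1 (mod 29). 387 ≡ 23 (mod 28). So 17^{387} ≡ 17^{23} ≡ 12 (mod 29)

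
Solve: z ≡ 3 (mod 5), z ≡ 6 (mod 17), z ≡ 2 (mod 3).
M = 5 × 17 × 3 = 255. M₁ = 51, y₁ ≡ 1 (mod 5). M₂ = 15, y₂ ≡ 8 (mod 17). M₃ = 85, y₃ ≡ 1 (mod 3). z = 3×51×1 + 6×15×8 + 2×85×1 ≡ 23 (mod 255)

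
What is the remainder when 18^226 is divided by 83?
Using Fermat: 18^{82} ≡ 1 (mod 83). 226 ≡ 62 (mod 82). So 18^{226} ≡ 18^{62} ≡ 27 (mod 83)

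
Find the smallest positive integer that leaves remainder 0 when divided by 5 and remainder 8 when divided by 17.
M = 5 × 17 = 85. M₁ = 17, y₁ ≡ 3 (mod 5). M₂ = 5, y₂ ≡ 7 (mod 17). m = 0×17×3 + 8×5×7 ≡ 25 (mod 85). The smallest positive such number is 25.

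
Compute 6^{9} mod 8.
0

Using successive squaring:
Binary expansion of 9: 1001
Powers of 6 mod 8 (each is the square of the previous):
  6^1 ≡ 6 (mod 8)
  6^2 ≡ 6² = 36 ≡ 4 (mod 8)
  6^4 ≡ 4² = 16 ≡ 0 (mod 8)
  6^8 ≡ 0² = 0 ≡ 0 (mod 8)
9 = 8 + 1, so 6^9 = 6^8 × 6^1 ≡ 0 × 6 (mod 8)
Multiplying step by step:
  0 × 6 = 0 ≡ 0 (mod 8)
Result: 6^9 ≡ 0 (mod 8)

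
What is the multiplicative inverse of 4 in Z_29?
22

Using Extended Euclidean Algorithm:
gcd(4, 29) = 1
Bezout coefficients: 4 × -7 + 29 × 1 = 1
So 4 × -7 ≡ 1 (mod 29)
The inverse is -7 mod 29 = 22
Verification: 4 × 22 = 88 = 3 × 29 + 1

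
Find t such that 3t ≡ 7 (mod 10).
9

Since gcd(3, 10) = 1 divides 7, a solution exists.
Multiply both sides by the inverse of 3 mod 10:
  3^(-1) mod 10 = 7
  x ≡ 7 × 7 ≡ 49 ≡ 9 (mod 10)
Verification: 3 × 9 = 27 = 2 × 10 + 7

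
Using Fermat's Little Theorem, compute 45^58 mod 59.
By Fermat's Little Theorem, 45^{58} ≡ 1 (mod 59) since 59 is prime and gcd(45, 59) = 1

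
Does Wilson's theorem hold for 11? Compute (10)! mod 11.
(10)! mod 11 = 10. Since this equals -1 (mod 11), Wilson confirms 11 is prime.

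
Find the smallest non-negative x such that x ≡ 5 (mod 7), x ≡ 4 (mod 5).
19

Using the Chinese Remainder Theorem:
M = product of moduli = 35
For equation 1: M_1 = 5, 5 ≡ 5 (mod 7), inverse of 5 mod 7 is 3 (check: 5 × 3 = 15 ≡ 1 (mod 7))
For equation 2: M_2 = 7, 7 ≡ 2 (mod 5), inverse of 7 mod 5 is 3 (check: 2 × 3 = 6 ≡ 1 (mod 5))
Combine: x ≡ Σ r_i×M_i×(M_i⁻¹ mod m_i) = 5×5×3 + 4×7×3 = 75 + 84 = 159
159 mod 35 = 19
x ≡ 19 (mod 35)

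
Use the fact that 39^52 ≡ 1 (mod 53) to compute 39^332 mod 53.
By Fermat: 39^{52} ≡ 1 (mod 53). 332 = 6×52 + 20. So 39^{332} ≡ 39^{20} ≡ 46 (mod 53)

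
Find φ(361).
342

Prime factorization: 361 = 19^2
Using the formula φ(n) = n × Π(1 - 1/p) for each prime factor p:
φ(361) = 361 × (1 - 1/19)
φ(361) = 342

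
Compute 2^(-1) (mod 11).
6

Using Extended Euclidean Algorithm:
gcd(2, 11) = 1
Bezout coefficients: 2 × -5 + 11 × 1 = 1
So 2 × -5 ≡ 1 (mod 11)
The inverse is -5 mod 11 = 6
Verification: 2 × 6 = 12 = 1 × 11 + 1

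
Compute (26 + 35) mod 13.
9

(26 + 35) = 61
61 mod 13 = 9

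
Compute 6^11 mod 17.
Using repeated squaring. 11 = 8 + 2 + 1 (binary 1011). Repeated squaring mod 17: 6^1 ≡ 6; 6^2 ≡ 6² = 36 ≡ 2; 6^4 ≡ 2² = 4 ≡ 4; 6^8 ≡ 4² = 16 ≡ 16. Multiply: 6^11 = 6^8 × 6^2 × 6^1 ≡ 16 × 2 × 6 (mod 17): 16 × 2 = 32 ≡ 15; 15 × 6 = 90 ≡ 5. So 6^11 ≡ 5 (mod 17).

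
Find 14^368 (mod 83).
Using Fermat: 14^{82} ≡ 1 (mod 83). 368 ≡ 40 (mod 82). So 14^{368} ≡ 14^{40} ≡ 77 (mod 83)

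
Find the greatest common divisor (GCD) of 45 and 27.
9

Using the Euclidean algorithm:
45 = 1 × 27 + 18
27 = 1 × 18 + 9
18 = 2 × 9 + 0

GCD(45, 27) = 9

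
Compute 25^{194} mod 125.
0

Using successive squaring:
Binary expansion of 194: 11000010
Powers of 25 mod 125 (each is the square of the previous):
  25^1 ≡ 25 (mod 125)
  25^2 ≡ 25² = 625 ≡ 0 (mod 125)
  25^4 ≡ 0² = 0 ≡ 0 (mod 125)
  25^8 ≡ 0² = 0 ≡ 0 (mod 125)
  25^16 ≡ 0² = 0 ≡ 0 (mod 125)
  25^32 ≡ 0² = 0 ≡ 0 (mod 125)
  25^64 ≡ 0² = 0 ≡ 0 (mod 125)
  25^128 ≡ 0² = 0 ≡ 0 (mod 125)
194 = 128 + 64 + 2, so 25^194 = 25^128 × 25^64 × 25^2 ≡ 0 × 0 × 0 (mod 125)
Multiplying step by step:
  0 × 0 = 0 ≡ 0 (mod 125)
  0 × 0 = 0 ≡ 0 (mod 125)
Result: 25^194 ≡ 0 (mod 125)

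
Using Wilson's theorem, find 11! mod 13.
(12)! = (11)! × (12) ≡ -1 (mod 13). So (11)! ≡ -1 × (12)^(-1) ≡ (-1)×(-1) = 1 (mod 13)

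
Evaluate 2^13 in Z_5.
Using Fermat: 2^{4} ≡ 1 (mod 5). 13 ≡ 1 (mod 4). So 2^{13} ≡ 2^{1} ≡ 2 (mod 5)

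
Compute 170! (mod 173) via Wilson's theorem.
(172)! = (170)! × (171) × (172) ≡ -1 (mod 173). So (170)! ≡ -1 × [(172)(171)]^(-1) ≡ 86 (mod 173)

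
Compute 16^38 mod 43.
Using repeated squaring. 38 = 32 + 4 + 2 (binary 100110). Repeated squaring mod 43: 16^1 ≡ 16; 16^2 ≡ 16² = 256 ≡ 41; 16^4 ≡ 41² = 1681 ≡ 4; 16^8 ≡ 4² = 16 ≡ 16; 16^16 ≡ 16² = 256 ≡ 41; 16^32 ≡ 41² = 1681 ≡ 4. Multiply: 16^38 = 16^32 × 16^4 × 16^2 ≡ 4 × 4 × 41 (mod 43): 4 × 4 = 16 ≡ 16; 16 × 41 = 656 ≡ 11. So 16^38 ≡ 11 (mod 43).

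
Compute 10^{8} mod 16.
0

Using successive squaring:
Binary expansion of 8: 1000
Powers of 10 mod 16 (each is the square of the previous):
  10^1 ≡ 10 (mod 16)
  10^2 ≡ 10² = 100 ≡ 4 (mod 16)
  10^4 ≡ 4² = 16 ≡ 0 (mod 16)
  10^8 ≡ 0² = 0 ≡ 0 (mod 16)
8 is a power of 2, so 10^8 is the last square: ≡ 0 (mod 16)
Result: 10^8 ≡ 0 (mod 16)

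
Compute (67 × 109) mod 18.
13

(67 × 109) = 7303
7303 mod 18 = 13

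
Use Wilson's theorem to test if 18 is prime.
(17)! mod 18 = 0. Since 0 ≢ -1 (mod 18), 18 is not prime.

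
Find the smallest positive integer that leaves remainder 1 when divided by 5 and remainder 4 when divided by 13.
M = 5 × 13 = 65. M₁ = 13, y₁ ≡ 2 (mod 5). M₂ = 5, y₂ ≡ 8 (mod 13). m = 1×13×2 + 4×5×8 ≡ 56 (mod 65). The smallest positive such number is 56.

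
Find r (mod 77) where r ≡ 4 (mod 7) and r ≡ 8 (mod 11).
M = 7 × 11 = 77. M₁ = 11, y₁ ≡ 2 (mod 7). M₂ = 7, y₂ ≡ 8 (mod 11). r = 4×11×2 + 8×7×8 ≡ 74 (mod 77)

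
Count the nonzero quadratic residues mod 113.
For prime 113, there are (p-1)/2 = (113-1)/2 = 56 quadratic residues (excluding 0).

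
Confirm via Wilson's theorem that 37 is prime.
(36)! mod 37 = 36. Since this equals -1 (mod 37), Wilson confirms 37 is prime.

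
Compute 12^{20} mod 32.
0

Using successive squaring:
Binary expansion of 20: 10100
Powers of 12 mod 32 (each is the square of the previous):
  12^1 ≡ 12 (mod 32)
  12^2 ≡ 12² = 144 ≡ 16 (mod 32)
  12^4 ≡ 16² = 256 ≡ 0 (mod 32)
  12^8 ≡ 0² = 0 ≡ 0 (mod 32)
  12^16 ≡ 0² = 0 ≡ 0 (mod 32)
20 = 16 + 4, so 12^20 = 12^16 × 12^4 ≡ 0 × 0 (mod 32)
Multiplying step by step:
  0 × 0 = 0 ≡ 0 (mod 32)
Result: 12^20 ≡ 0 (mod 32)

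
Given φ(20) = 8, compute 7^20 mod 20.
By Euler: 7^{8} ≡ 1 (mod 20) since gcd(7, 20) = 1. 20 = 2×8 + 4. So 7^{20} ≡ 7^{4} ≡ 1 (mod 20)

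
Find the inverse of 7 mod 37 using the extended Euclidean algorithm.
Extended GCD: 7(16) + 37(-3) = 1. So 7^(-1) ≡ 16 ≡ 16 (mod 37). Verify: 7 × 16 = 112 ≡ 1 (mod 37)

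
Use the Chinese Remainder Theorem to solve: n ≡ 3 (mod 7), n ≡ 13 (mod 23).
59

Using the Chinese Remainder Theorem:
M = product of moduli = 161
For equation 1: M_1 = 23, 23 ≡ 2 (mod 7), inverse of 23 mod 7 is 4 (check: 2 × 4 = 8 ≡ 1 (mod 7))
For equation 2: M_2 = 7, 7 ≡ 7 (mod 23), inverse of 7 mod 23 is 10 (check: 7 × 10 = 70 ≡ 1 (mod 23))
Combine: n ≡ Σ r_i×M_i×(M_i⁻¹ mod m_i) = 3×23×4 + 13×7×10 = 276 + 910 = 1186
1186 mod 161 = 59
n ≡ 59 (mod 161)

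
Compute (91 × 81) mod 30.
21

(91 × 81) = 7371
7371 mod 30 = 21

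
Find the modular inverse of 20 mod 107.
20^(-1) ≡ 91 (mod 107). Verification: 20 × 91 = 1820 ≡ 1 (mod 107)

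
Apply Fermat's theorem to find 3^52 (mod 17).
By Fermat: 3^{16} ≡ 1 (mod 17). 52 = 3×16 + 4. So 3^{52} ≡ 3^{4} ≡ 13 (mod 17)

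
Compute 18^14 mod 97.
Using repeated squaring. 14 = 8 + 4 + 2 (binary 1110). Repeated squaring mod 97: 18^1 ≡ 18; 18^2 ≡ 18² = 324 ≡ 33; 18^4 ≡ 33² = 1089 ≡ 22; 18^8 ≡ 22² = 484 ≡ 96. Multiply: 18^14 = 18^8 × 18^4 × 18^2 ≡ 96 × 22 × 33 (mod 97): 96 × 22 = 2112 ≡ 75; 75 × 33 = 2475 ≡ 50. So 18^14 ≡ 50 (mod 97).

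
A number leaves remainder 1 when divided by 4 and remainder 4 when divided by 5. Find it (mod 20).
M = 4 × 5 = 20. M₁ = 5, y₁ ≡ 1 (mod 4). M₂ = 4, y₂ ≡ 4 (mod 5). x = 1×5×1 + 4×4×4 ≡ 9 (mod 20)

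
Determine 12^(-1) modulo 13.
12^(-1) ≡ 12 (mod 13). Verification: 12 × 12 = 144 ≡ 1 (mod 13)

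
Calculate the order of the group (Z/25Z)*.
20

Prime factorization: 25 = 5^2
Using the formula φ(n) = n × Π(1 - 1/p) for each prime factor p:
φ(25) = 25 × (1 - 1/5)
φ(25) = 20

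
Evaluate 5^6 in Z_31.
6 = 4 + 2 (binary 110). Repeated squaring mod 31: 5^1 ≡ 5; 5^2 ≡ 5² = 25 ≡ 25; 5^4 ≡ 25² = 625 ≡ 5. Multiply: 5^6 = 5^4 × 5^2 ≡ 5 × 25 (mod 31): 5 × 25 = 125 ≡ 1. So 5^6 ≡ 1 (mod 31).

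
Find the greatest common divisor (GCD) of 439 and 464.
1

Using the Euclidean algorithm:
439 = 0 × 464 + 439
464 = 1 × 439 + 25
439 = 17 × 25 + 14
25 = 1 × 14 + 11
14 = 1 × 11 + 3
11 = 3 × 3 + 2
3 = 1 × 2 + 1
2 = 2 × 1 + 0

GCD(439, 464) = 1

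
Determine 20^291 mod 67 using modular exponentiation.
Using Fermat: 20^{66} ≡ 1 (mod 67). 291 ≡ 27 (mod 66). So 20^{291} ≡ 20^{27} ≡ 42 (mod 67)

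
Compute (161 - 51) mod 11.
0

(161 - 51) = 110
110 mod 11 = 0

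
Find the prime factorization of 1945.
5 × 389

Divide by primes starting from smallest:
1945 ÷ 5 = 389
389 ÷ 389 = 1

1945 = 5 × 389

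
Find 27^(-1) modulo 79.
41

Using Extended Euclidean Algorithm:
gcd(27, 79) = 1
Bezout coefficients: 27 × -38 + 79 × 13 = 1
So 27 × -38 ≡ 1 (mod 79)
The inverse is -38 mod 79 = 41
Verification: 27 × 41 = 1107 = 14 × 79 + 1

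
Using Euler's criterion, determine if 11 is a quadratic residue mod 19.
By Euler's criterion: 11^{9} ≡ 1 (mod 19). Since this equals 1, 11 is a QR.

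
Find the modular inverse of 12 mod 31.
12^(-1) ≡ 13 (mod 31). Verification: 12 × 13 = 156 ≡ 1 (mod 31)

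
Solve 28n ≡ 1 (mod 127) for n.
28^(-1) ≡ 59 (mod 127). Verification: 28 × 59 = 1652 ≡ 1 (mod 127)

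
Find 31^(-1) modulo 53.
12

Using Extended Euclidean Algorithm:
gcd(31, 53) = 1
Bezout coefficients: 31 × 12 + 53 × -7 = 1
So 31 × 12 ≡ 1 (mod 53)
The inverse is 12 mod 53 = 12
Verification: 31 × 12 = 372 = 7 × 53 + 1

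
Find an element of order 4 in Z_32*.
7 has order 4 mod 32 since 7^{4} ≡ 1 (mod 32) and no smaller power works.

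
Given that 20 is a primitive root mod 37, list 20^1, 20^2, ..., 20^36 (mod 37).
g^1, g^2, ..., g^{36} mod 37: {20, 30, 8, 12, 18, 27, 22, 33, 31, 28, 5, 26, 2, 3, 23, 16, 24, 36, 17, 7, 29, 25, 19, 10, 15, 4, 6, 9, 32, 11, 35, 34, 14, 21, 13, 1}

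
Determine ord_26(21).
Powers of 21 mod 26: 21^1≡21, 21^2≡25, 21^3≡5, 21^4≡1. Order = 4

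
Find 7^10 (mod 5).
7 ≡ 2 (mod 5). 10 = 8 + 2 (binary 1010). Repeated squaring mod 5: 2^1 ≡ 2; 2^2 ≡ 2² = 4 ≡ 4; 2^4 ≡ 4² = 16 ≡ 1; 2^8 ≡ 1² = 1 ≡ 1. Multiply: 7^10 ≡ 2^8 × 2^2 ≡ 1 × 4 (mod 5): 1 × 4 = 4 ≡ 4. So 7^10 ≡ 4 (mod 5).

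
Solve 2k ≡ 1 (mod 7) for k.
4

Using Extended Euclidean Algorithm:
gcd(2, 7) = 1
Bezout coefficients: 2 × -3 + 7 × 1 = 1
So 2 × -3 ≡ 1 (mod 7)
The inverse is -3 mod 7 = 4
Verification: 2 × 4 = 8 = 1 × 7 + 1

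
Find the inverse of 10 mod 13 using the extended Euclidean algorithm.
Extended GCD: 10(4) + 13(-3) = 1. So 10^(-1) ≡ 4 ≡ 4 (mod 13). Verify: 10 × 4 = 40 ≡ 1 (mod 13)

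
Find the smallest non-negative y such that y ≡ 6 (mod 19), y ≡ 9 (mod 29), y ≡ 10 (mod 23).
4794

Using the Chinese Remainder Theorem:
M = product of moduli = 12673
For equation 1: M_1 = 667, 667 ≡ 2 (mod 19), inverse of 667 mod 19 is 10 (check: 2 × 10 = 20 ≡ 1 (mod 19))
For equation 2: M_2 = 437, 437 ≡ 2 (mod 29), inverse of 437 mod 29 is 15 (check: 2 × 15 = 30 ≡ 1 (mod 29))
For equation 3: M_3 = 551, 551 ≡ 22 (mod 23), inverse of 551 mod 23 is 22 (check: 22 × 22 = 484 ≡ 1 (mod 23))
Combine: y ≡ Σ r_i×M_i×(M_i⁻¹ mod m_i) = 6×667×10 + 9×437×15 + 10×551×22 = 40020 + 58995 + 121220 = 220235
220235 mod 12673 = 4794
y ≡ 4794 (mod 12673)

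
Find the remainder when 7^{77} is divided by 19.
By Fermat: 7^{18} ≡ 1 (mod 19). 77 = 4×18 + 5. So 7^{77} ≡ 7^{5} ≡ 11 (mod 19)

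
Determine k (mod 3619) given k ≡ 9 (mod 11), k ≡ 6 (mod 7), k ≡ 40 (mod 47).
2484

Using the Chinese Remainder Theorem:
M = product of moduli = 3619
For equation 1: M_1 = 329, 329 ≡ 10 (mod 11), inverse of 329 mod 11 is 10 (check: 10 × 10 = 100 ≡ 1 (mod 11))
For equation 2: M_2 = 517, 517 ≡ 6 (mod 7), inverse of 517 mod 7 is 6 (check: 6 × 6 = 36 ≡ 1 (mod 7))
For equation 3: M_3 = 77, 77 ≡ 30 (mod 47), inverse of 77 mod 47 is 11 (check: 30 × 11 = 330 ≡ 1 (mod 47))
Combine: k ≡ Σ r_i×M_i×(M_i⁻¹ mod m_i) = 9×329×10 + 6×517×6 + 40×77×11 = 29610 + 18612 + 33880 = 82102
82102 mod 3619 = 2484
k ≡ 2484 (mod 3619)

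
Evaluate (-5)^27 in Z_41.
Using repeated squaring. (-5) ≡ 36 (mod 41). 27 = 16 + 8 + 2 + 1 (binary 11011). Repeated squaring mod 41: 36^1 ≡ 36; 36^2 ≡ 36² = 1296 ≡ 25; 36^4 ≡ 25² = 625 ≡ 10; 36^8 ≡ 10² = 100 ≡ 18; 36^16 ≡ 18² = 324 ≡ 37. Multiply: (-5)^27 ≡ 36^16 × 36^8 × 36^2 × 36^1 ≡ 37 × 18 × 25 × 36 (mod 41): 37 × 18 = 666 ≡ 10; 10 × 25 = 250 ≡ 4; 4 × 36 = 144 ≡ 21. So (-5)^27 ≡ 21 (mod 41).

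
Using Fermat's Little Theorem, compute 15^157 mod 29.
By Fermat: 15^{28} ≡ 1 (mod 29). 157 = 5×28 + 17. So 15^{157} ≡ 15^{17} ≡ 18 (mod 29)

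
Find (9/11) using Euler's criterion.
(9/11) = 9^{5} mod 11 = 1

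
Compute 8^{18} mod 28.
8

Using successive squaring:
Binary expansion of 18: 10010
Powers of 8 mod 28 (each is the square of the previous):
  8^1 ≡ 8 (mod 28)
  8^2 ≡ 8² = 64 ≡ 8 (mod 28)
  8^4 ≡ 8² = 64 ≡ 8 (mod 28)
  8^8 ≡ 8² = 64 ≡ 8 (mod 28)
  8^16 ≡ 8² = 64 ≡ 8 (mod 28)
18 = 16 + 2, so 8^18 = 8^16 × 8^2 ≡ 8 × 8 (mod 28)
Multiplying step by step:
  8 × 8 = 64 ≡ 8 (mod 28)
Result: 8^18 ≡ 8 (mod 28)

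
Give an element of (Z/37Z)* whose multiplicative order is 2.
36 has order 2 mod 37 since 36^{2} ≡ 1 (mod 37) and no smaller power works.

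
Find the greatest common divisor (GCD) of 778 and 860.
2

Using the Euclidean algorithm:
778 = 0 × 860 + 778
860 = 1 × 778 + 82
778 = 9 × 82 + 40
82 = 2 × 40 + 2
40 = 20 × 2 + 0

GCD(778, 860) = 2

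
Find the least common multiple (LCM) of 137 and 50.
6850

First find GCD(137, 50) using the Euclidean algorithm:
137 = 2 × 50 + 37
50 = 1 × 37 + 13
37 = 2 × 13 + 11
13 = 1 × 11 + 2
11 = 5 × 2 + 1
2 = 2 × 1 + 0
GCD(137, 50) = 1

LCM formula: LCM(a, b) = (a × b) / GCD(a, b)
LCM(137, 50) = (137 × 50) / 1
LCM(137, 50) = 6850 / 1
LCM(137, 50) = 6850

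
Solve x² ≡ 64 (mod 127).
The square roots of 64 mod 127 are 8 and 119. Verify: 8² = 64 ≡ 64 (mod 127)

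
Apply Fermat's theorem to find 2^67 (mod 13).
By Fermat: 2^{12} ≡ 1 (mod 13). 67 = 5×12 + 7. So 2^{67} ≡ 2^{7} ≡ 11 (mod 13)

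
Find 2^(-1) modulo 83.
42

Using Extended Euclidean Algorithm:
gcd(2, 83) = 1
Bezout coefficients: 2 × -41 + 83 × 1 = 1
So 2 × -41 ≡ 1 (mod 83)
The inverse is -41 mod 83 = 42
Verification: 2 × 42 = 84 = 1 × 83 + 1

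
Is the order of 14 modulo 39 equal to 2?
Yes, ord_39(14) = 2.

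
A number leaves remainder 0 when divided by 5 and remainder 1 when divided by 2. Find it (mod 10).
M = 5 × 2 = 10. M₁ = 2, y₁ ≡ 3 (mod 5). M₂ = 5, y₂ ≡ 1 (mod 2). t = 0×2×3 + 1×5×1 ≡ 5 (mod 10)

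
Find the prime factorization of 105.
3 × 5 × 7

Divide by primes starting from smallest:
105 ÷ 3 = 35
35 ÷ 5 = 7
7 ÷ 7 = 1

105 = 3 × 5 × 7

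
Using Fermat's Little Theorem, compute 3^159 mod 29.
By Fermat: 3^{28} ≡ 1 (mod 29). 159 = 5×28 + 19. So 3^{159} ≡ 3^{19} ≡ 18 (mod 29)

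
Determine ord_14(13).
Powers of 13 mod 14: 13^1≡13, 13^2≡1. Order = 2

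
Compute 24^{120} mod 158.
80

Using successive squaring:
Binary expansion of 120: 1111000
Powers of 24 mod 158 (each is the square of the previous):
  24^1 ≡ 24 (mod 158)
  24^2 ≡ 24² = 576 ≡ 102 (mod 158)
  24^4 ≡ 102² = 10404 ≡ 134 (mod 158)
  24^8 ≡ 134² = 17956 ≡ 102 (mod 158)
  24^16 ≡ 102² = 10404 ≡ 134 (mod 158)
  24^32 ≡ 134² = 17956 ≡ 102 (mod 158)
  24^64 ≡ 102² = 10404 ≡ 134 (mod 158)
120 = 64 + 32 + 16 + 8, so 24^120 = 24^64 × 24^32 × 24^16 × 24^8 ≡ 134 × 102 × 134 × 102 (mod 158)
Multiplying step by step:
  134 × 102 = 13668 ≡ 80 (mod 158)
  80 × 134 = 10720 ≡ 134 (mod 158)
  134 × 102 = 13668 ≡ 80 (mod 158)
Result: 24^120 ≡ 80 (mod 158)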